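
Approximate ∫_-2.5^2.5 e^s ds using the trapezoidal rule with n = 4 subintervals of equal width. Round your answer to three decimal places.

Δs = (2.5 − (-2.5))/4 = 1.25.
f(-2.5) ≈ 0.082, f(-1.25) ≈ 0.287, f(0) ≈ 1.000, f(1.25) ≈ 3.490, f(2.5) ≈ 12.182.
T_4 = (Δs/2)·[f(s_0) + 2f(s_1) + 2f(s_2) + 2f(s_3) + f(s_4)].
Sum ≈ 13.636.

13.636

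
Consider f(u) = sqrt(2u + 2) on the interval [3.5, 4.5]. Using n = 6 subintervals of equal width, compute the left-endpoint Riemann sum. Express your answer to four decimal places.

Δu = (4.5 − 3.5)/6 = 1/6.
Left endpoints: 3.5, 11/3, 23/6, 4, 25/6, 13/3.
f(3.5) ≈ 3.0000, f(11/3) ≈ 3.0551, f(23/6) ≈ 3.1091, f(4) ≈ 3.1623, f(25/6) ≈ 3.2146, f(13/3) ≈ 3.2660.
Sum = Δu · [f(3.5) + f(11/3) + f(23/6) + ...].
Sum ≈ 3.1345.

3.1345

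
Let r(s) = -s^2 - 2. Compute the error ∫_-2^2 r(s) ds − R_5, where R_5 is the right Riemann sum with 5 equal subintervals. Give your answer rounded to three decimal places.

Exact integral: ∫_-2^2 r(s) ds ≈ -13.33333.
R_5 = -13.76.
Error ≈ -13.33333 − (-13.76) ≈ 0.427.

0.427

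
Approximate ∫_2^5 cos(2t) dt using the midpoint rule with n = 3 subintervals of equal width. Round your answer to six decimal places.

0.126434

Δt = (5 − 2)/3 = 1.
Midpoints: 2.5, 3.5, 4.5.
f(2.5) ≈ 0.283662, f(3.5) ≈ 0.753902, f(4.5) ≈ -0.911130.
Sum = Δt · [f(2.5) + f(3.5) + f(4.5)].
Sum ≈ 0.126434.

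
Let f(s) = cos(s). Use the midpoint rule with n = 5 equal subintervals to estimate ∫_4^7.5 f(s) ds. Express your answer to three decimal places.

Δs = (7.5 − 4)/5 = 0.7.
Midpoints: 4.35, 5.05, 5.75, 6.45, 7.15.
f(4.35) ≈ -0.355, f(5.05) ≈ 0.331, f(5.75) ≈ 0.861, f(6.45) ≈ 0.986, f(7.15) ≈ 0.647.
Sum = Δs · [f(4.35) + f(5.05) + f(5.75) + f(6.45) + f(7.15)].
Sum ≈ 1.730.

1.730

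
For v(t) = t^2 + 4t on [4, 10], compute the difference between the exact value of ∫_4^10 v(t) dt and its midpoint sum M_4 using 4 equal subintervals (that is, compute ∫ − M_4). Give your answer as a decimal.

Exact integral: ∫_4^10 v(t) dt = 480.
M_4 = 478.875.
Error = 480 − 478.875 = 1.125.

1.125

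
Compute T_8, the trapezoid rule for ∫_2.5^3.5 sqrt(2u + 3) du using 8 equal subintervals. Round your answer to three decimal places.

Δu = (3.5 − 2.5)/8 = 0.125.
f(2.5) ≈ 2.828, f(2.625) ≈ 2.872, f(2.75) ≈ 2.915, f(2.875) ≈ 2.958, f(3) ≈ 3.000, f(3.125) ≈ 3.041, f(3.25) ≈ 3.082, f(3.375) ≈ 3.122, f(3.5) ≈ 3.162.
T_8 = (Δu/2)·[f(u_0) + 2f(u_1) + ... + 2f(u_{7}) + f(u_8)].
Sum ≈ 2.998.

2.998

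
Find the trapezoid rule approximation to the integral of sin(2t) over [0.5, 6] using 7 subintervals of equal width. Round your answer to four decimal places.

-0.1192

Δt = (6 − 0.5)/7 = 11/14.
f(0.5) ≈ 0.8415, f(9/7) ≈ 0.5398, f(29/14) ≈ -0.8422, f(20/7) ≈ -0.5387, f(51/14) ≈ 0.8428, f(31/7) ≈ 0.5376, f(73/14) ≈ -0.8435, f(6) ≈ -0.5366.
T_7 = (Δt/2)·[f(t_0) + 2f(t_1) + ... + 2f(t_{6}) + f(t_7)].
Sum ≈ -0.1192.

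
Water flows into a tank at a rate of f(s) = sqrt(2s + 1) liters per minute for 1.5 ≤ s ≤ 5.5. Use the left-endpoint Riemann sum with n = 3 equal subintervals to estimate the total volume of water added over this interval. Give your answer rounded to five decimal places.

10.18272

Δs = (5.5 − 1.5)/3 = 4/3.
Left endpoints: 1.5, 17/6, 25/6.
f(1.5) ≈ 2.00000, f(17/6) ≈ 2.58199, f(25/6) ≈ 3.05505.
Sum = Δs · [f(1.5) + f(17/6) + f(25/6)].
Sum ≈ 10.18272.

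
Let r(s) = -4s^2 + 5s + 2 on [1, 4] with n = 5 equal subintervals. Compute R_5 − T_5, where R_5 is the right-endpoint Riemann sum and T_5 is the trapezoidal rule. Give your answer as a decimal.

R_5 = -54.72.
T_5 = -41.22.
R_5 − T_5 = -13.5.

-13.5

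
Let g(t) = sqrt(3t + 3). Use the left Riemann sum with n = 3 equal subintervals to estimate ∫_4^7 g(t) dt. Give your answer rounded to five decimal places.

Δt = (7 − 4)/3 = 1.
Left endpoints: 4, 5, 6.
g(4) ≈ 3.87298, g(5) ≈ 4.24264, g(6) ≈ 4.58258.
Sum = Δt · [g(4) + g(5) + g(6)].
Sum ≈ 12.69820.

12.69820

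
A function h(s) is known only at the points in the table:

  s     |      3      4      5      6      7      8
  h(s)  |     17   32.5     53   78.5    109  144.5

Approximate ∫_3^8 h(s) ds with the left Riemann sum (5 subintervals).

Δs = 1.
Sum = 1·[17 + 32.5 + 53 + 78.5 + 109] = 290.

290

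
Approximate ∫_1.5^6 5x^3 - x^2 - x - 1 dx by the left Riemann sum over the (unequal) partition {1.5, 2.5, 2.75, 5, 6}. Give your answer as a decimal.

831.73046875

Subinterval widths: 1, 0.25, 2.25, 1.
Left endpoints: 1.5, 2.5, 2.75, 5.
f(1.5) = 12.125, f(2.5) = 68.375, f(2.75) = 92.671875, f(5) = 594.
Sum = Σ Δx_i · f(x_i).
Sum = 831.73046875.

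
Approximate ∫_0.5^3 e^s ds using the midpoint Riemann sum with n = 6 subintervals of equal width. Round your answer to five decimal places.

Δs = (3 − 0.5)/6 = 5/12.
Midpoints: 17/24, 1.125, 37/24, 47/24, 2.375, 67/24.
f(17/24) ≈ 2.03060, f(1.125) ≈ 3.08022, f(37/24) ≈ 4.67237, f(47/24) ≈ 7.08750, f(2.375) ≈ 10.75101, f(67/24) ≈ 16.30818.
Sum = Δs · [f(17/24) + f(1.125) + f(37/24) + ...].
Sum ≈ 18.30412.

18.30412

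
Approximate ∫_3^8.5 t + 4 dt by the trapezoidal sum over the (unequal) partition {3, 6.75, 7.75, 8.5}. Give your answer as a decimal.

Subinterval widths: 3.75, 1, 0.75.
f(3) = 7, f(6.75) = 10.75, f(7.75) = 11.75, f(8.5) = 12.5.
On each subinterval the trapezoid contributes (Δt_i/2)·[f(t_{i-1}) + f(t_i)].
Sum = 53.625.

53.625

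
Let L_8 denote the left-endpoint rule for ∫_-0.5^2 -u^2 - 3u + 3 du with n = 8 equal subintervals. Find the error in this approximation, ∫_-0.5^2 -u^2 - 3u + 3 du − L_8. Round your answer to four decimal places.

-1.7171

Exact integral: ∫_-0.5^2 f(u) du ≈ -0.833333.
L_8 ≈ 0.883789.
Error ≈ -0.833333 − 0.883789 ≈ -1.7171.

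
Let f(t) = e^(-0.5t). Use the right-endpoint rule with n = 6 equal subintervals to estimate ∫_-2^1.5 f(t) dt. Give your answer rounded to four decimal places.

3.8686

Δt = (1.5 − (-2))/6 = 7/12.
Right endpoints: -17/12, -5/6, -0.25, 1/3, 11/12, 1.5.
f(-17/12) ≈ 2.0306, f(-5/6) ≈ 1.5169, f(-0.25) ≈ 1.1331, f(1/3) ≈ 0.8465, f(11/12) ≈ 0.6323, f(1.5) ≈ 0.4724.
Sum = Δt · [f(-17/12) + f(-5/6) + f(-0.25) + ...].
Sum ≈ 3.8686.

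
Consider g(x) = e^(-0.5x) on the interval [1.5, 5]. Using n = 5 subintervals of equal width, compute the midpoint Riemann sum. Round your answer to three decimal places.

0.777

Δx = (5 − 1.5)/5 = 0.7.
Midpoints: 1.85, 2.55, 3.25, 3.95, 4.65.
g(1.85) ≈ 0.397, g(2.55) ≈ 0.279, g(3.25) ≈ 0.197, g(3.95) ≈ 0.139, g(4.65) ≈ 0.098.
Sum = Δx · [g(1.85) + g(2.55) + g(3.25) + g(3.95) + g(4.65)].
Sum ≈ 0.777.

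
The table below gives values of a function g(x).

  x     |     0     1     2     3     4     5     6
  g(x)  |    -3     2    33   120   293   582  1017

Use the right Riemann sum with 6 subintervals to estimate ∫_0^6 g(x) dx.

Δx = 1.
Sum = 1·[2 + 33 + 120 + 293 + 582 + 1017] = 2047.

2047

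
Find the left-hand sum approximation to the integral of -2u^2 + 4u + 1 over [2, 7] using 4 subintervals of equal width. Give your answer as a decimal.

Δu = (7 − 2)/4 = 1.25.
Left endpoints: 2, 3.25, 4.5, 5.75.
f(2) = 1, f(3.25) = -7.125, f(4.5) = -21.5, f(5.75) = -42.125.
Sum = Δu · [f(2) + f(3.25) + f(4.5) + f(5.75)].
Sum = -87.1875.

-87.1875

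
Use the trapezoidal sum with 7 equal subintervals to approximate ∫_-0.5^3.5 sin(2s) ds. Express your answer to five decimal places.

Δs = (3.5 − (-0.5))/7 = 4/7.
f(-0.5) ≈ -0.84147, f(1/14) ≈ 0.14237, f(9/14) ≈ 0.95964, f(17/14) ≈ 0.65412, f(25/14) ≈ -0.41672, f(33/14) ≈ -1.00000, f(41/14) ≈ -0.41327, f(3.5) ≈ 0.65699.
T_7 = (Δs/2)·[f(s_0) + 2f(s_1) + ... + 2f(s_{6}) + f(s_7)].
Sum ≈ -0.09491.

-0.09491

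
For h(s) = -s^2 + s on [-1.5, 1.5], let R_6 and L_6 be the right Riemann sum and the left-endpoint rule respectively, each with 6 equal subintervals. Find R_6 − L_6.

1.5

R_6 = -1.625.
L_6 = -3.125.
R_6 − L_6 = 1.5.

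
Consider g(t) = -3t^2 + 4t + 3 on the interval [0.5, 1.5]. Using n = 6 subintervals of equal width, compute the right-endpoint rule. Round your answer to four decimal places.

3.5694

Δt = (1.5 − 0.5)/6 = 1/6.
Right endpoints: 2/3, 5/6, 1, 7/6, 4/3, 1.5.
g(2/3) = 13/3, g(5/6) = 4.25, g(1) = 4, g(7/6) = 43/12, g(4/3) = 3, g(1.5) = 2.25.
Sum = Δt · [g(2/3) + g(5/6) + g(1) + ...].
Sum ≈ 3.5694.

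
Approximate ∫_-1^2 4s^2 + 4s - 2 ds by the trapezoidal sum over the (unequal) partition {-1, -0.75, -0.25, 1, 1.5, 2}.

13.5625

Subinterval widths: 0.25, 0.5, 1.25, 0.5, 0.5.
f(-1) = -2, f(-0.75) = -2.75, f(-0.25) = -2.75, f(1) = 6, f(1.5) = 13, f(2) = 22.
On each subinterval the trapezoid contributes (Δs_i/2)·[f(s_{i-1}) + f(s_i)].
Sum = 13.5625.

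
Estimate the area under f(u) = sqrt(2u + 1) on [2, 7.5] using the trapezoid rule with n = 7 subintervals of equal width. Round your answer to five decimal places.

Δu = (7.5 − 2)/7 = 11/14.
f(2) ≈ 2.23607, f(39/14) ≈ 2.56348, f(25/7) ≈ 2.85357, f(61/14) ≈ 3.11677, f(36/7) ≈ 3.35942, f(83/14) ≈ 3.58569, f(47/7) ≈ 3.79850, f(7.5) ≈ 4.00000.
T_7 = (Δu/2)·[f(u_0) + 2f(u_1) + ... + 2f(u_{6}) + f(u_7)].
Sum ≈ 17.59643.

17.59643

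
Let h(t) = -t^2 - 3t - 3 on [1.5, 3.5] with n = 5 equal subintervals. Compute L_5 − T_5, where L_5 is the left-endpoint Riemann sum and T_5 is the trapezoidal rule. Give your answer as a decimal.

3.2

L_5 = -31.02.
T_5 = -34.22.
L_5 − T_5 = 3.2.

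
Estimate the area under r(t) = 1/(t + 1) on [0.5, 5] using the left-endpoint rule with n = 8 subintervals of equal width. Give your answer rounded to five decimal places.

Δt = (5 − 0.5)/8 = 0.5625.
Left endpoints: 0.5, 1.0625, 1.625, 2.1875, 2.75, 3.3125, 3.875, 4.4375.
r(0.5) = 2/3, r(1.0625) = 16/33, r(1.625) = 8/21, r(2.1875) = 16/51, r(2.75) = 4/15, r(3.3125) = 16/69, r(3.875) = 8/39, r(4.4375) = 16/87.
Sum = Δt · [r(0.5) + r(1.0625) + r(1.625) + ...].
Sum ≈ 1.53775.

1.53775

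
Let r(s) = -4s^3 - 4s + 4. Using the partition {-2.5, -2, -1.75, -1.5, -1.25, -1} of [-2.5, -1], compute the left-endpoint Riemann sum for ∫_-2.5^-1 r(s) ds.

67.4375

Subinterval widths: 0.5, 0.25, 0.25, 0.25, 0.25.
Left endpoints: -2.5, -2, -1.75, -1.5, -1.25.
r(-2.5) = 76.5, r(-2) = 44, r(-1.75) = 32.4375, r(-1.5) = 23.5, r(-1.25) = 16.8125.
Sum = Σ Δs_i · r(s_i).
Sum = 67.4375.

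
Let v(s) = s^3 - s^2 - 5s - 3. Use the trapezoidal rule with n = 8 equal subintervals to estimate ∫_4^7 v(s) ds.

Δs = (7 − 4)/8 = 0.375.
v(4) = 25, v(4.375) = 20339/512, v(4.75) = 57.859375, v(5.125) = 40817/512, v(5.5) = 105.625, v(5.875) = 69575/512, v(6.25) = 170.828125, v(6.625) = 107909/512, v(7) = 256.
T_8 = (Δs/2)·[v(s_0) + 2v(s_1) + ... + 2v(s_{7}) + v(s_8)].
Sum = 352.83984375.

352.83984375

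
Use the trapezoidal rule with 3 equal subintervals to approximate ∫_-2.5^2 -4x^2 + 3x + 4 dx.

-23.625

Δx = (2 − (-2.5))/3 = 1.5.
f(-2.5) = -28.5, f(-1) = -3, f(0.5) = 4.5, f(2) = -6.
T_3 = (Δx/2)·[f(x_0) + 2f(x_1) + 2f(x_2) + f(x_3)].
Sum = -23.625.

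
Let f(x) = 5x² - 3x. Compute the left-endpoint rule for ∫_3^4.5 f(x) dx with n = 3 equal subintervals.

Δx = (4.5 − 3)/3 = 0.5.
Left endpoints: 3, 3.5, 4.
f(3) = 36, f(3.5) = 50.75, f(4) = 68.
Sum = Δx · [f(3) + f(3.5) + f(4)].
Sum = 77.375.

77.375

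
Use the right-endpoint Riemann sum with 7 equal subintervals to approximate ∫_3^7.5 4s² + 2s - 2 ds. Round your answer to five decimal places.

Δs = (7.5 − 3)/7 = 9/14.
Right endpoints: 51/14, 30/7, 69/14, 39/7, 87/14, 48/7, 7.5.
f(51/14) = 2860/49, f(30/7) = 3922/49, f(69/14) = 5146/49, f(39/7) = 6532/49, f(87/14) = 8080/49, f(48/7) = 9790/49, f(7.5) = 238.
Sum = Δs · [f(51/14) + f(30/7) + f(69/14) + ...].
Sum ≈ 629.63265.

629.63265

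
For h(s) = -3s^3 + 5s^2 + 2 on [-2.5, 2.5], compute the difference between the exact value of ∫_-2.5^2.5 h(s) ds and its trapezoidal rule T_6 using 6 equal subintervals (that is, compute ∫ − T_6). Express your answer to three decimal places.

Exact integral: ∫_-2.5^2.5 h(s) ds ≈ 62.08333.
T_6 ≈ 64.97685.
Error ≈ 62.08333 − 64.97685 ≈ -2.894.

-2.894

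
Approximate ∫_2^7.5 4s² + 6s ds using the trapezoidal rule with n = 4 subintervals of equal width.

715.515625

Δs = (7.5 − 2)/4 = 1.375.
f(2) = 28, f(3.375) = 65.8125, f(4.75) = 118.75, f(6.125) = 186.8125, f(7.5) = 270.
T_4 = (Δs/2)·[f(s_0) + 2f(s_1) + 2f(s_2) + 2f(s_3) + f(s_4)].
Sum = 715.515625.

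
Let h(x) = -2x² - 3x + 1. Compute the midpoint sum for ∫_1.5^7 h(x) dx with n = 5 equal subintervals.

Δx = (7 − 1.5)/5 = 1.1.
Midpoints: 2.05, 3.15, 4.25, 5.35, 6.45.
h(2.05) = -13.555, h(3.15) = -28.295, h(4.25) = -47.875, h(5.35) = -72.295, h(6.45) = -101.555.
Sum = Δx · [h(2.05) + h(3.15) + h(4.25) + h(5.35) + h(6.45)].
Sum = -289.9325.

-289.9325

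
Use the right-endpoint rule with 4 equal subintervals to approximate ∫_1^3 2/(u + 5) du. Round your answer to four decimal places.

Δu = (3 − 1)/4 = 0.5.
Right endpoints: 1.5, 2, 2.5, 3.
f(1.5) = 4/13, f(2) = 2/7, f(2.5) = 4/15, f(3) = 0.25.
Sum = Δu · [f(1.5) + f(2) + f(2.5) + f(3)].
Sum ≈ 0.5550.

0.5550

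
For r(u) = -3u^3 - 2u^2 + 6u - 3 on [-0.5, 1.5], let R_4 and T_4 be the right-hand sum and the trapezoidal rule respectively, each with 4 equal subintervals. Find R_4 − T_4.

R_4 = -7.25.
T_4 = -6.625.
R_4 − T_4 = -0.625.

-0.625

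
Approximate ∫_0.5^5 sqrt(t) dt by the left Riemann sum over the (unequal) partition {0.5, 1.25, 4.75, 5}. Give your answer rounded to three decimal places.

Subinterval widths: 0.75, 3.5, 0.25.
Left endpoints: 0.5, 1.25, 4.75.
f(0.5) ≈ 0.707, f(1.25) ≈ 1.118, f(4.75) ≈ 2.179.
Sum = Σ Δt_i · f(t_i).
Sum ≈ 4.988.

4.988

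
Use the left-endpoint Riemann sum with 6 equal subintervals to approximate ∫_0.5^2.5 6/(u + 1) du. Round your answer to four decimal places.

Δu = (2.5 − 0.5)/6 = 1/3.
Left endpoints: 0.5, 5/6, 7/6, 1.5, 11/6, 13/6.
f(0.5) = 4, f(5/6) = 36/11, f(7/6) = 36/13, f(1.5) = 2.4, f(11/6) = 36/17, f(13/6) = 36/19.
Sum = Δu · [f(0.5) + f(5/6) + f(7/6) + ...].
Sum ≈ 5.4848.

5.4848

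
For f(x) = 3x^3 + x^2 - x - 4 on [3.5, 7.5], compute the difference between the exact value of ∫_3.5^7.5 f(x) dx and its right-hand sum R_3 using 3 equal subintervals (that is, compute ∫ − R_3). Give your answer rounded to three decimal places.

-844.519

Exact integral: ∫_3.5^7.5 f(x) dx ≈ 2348.83333.
R_3 ≈ 3193.35185.
Error ≈ 2348.83333 − 3193.35185 ≈ -844.519.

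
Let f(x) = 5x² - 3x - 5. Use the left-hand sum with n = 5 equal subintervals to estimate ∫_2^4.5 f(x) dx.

Δx = (4.5 − 2)/5 = 0.5.
Left endpoints: 2, 2.5, 3, 3.5, 4.
f(2) = 9, f(2.5) = 18.75, f(3) = 31, f(3.5) = 45.75, f(4) = 63.
Sum = Δx · [f(2) + f(2.5) + f(3) + f(3.5) + f(4)].
Sum = 83.75.

83.75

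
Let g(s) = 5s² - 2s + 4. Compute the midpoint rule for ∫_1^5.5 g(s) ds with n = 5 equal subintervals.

262.85625

Δs = (5.5 − 1)/5 = 0.9.
Midpoints: 1.45, 2.35, 3.25, 4.15, 5.05.
g(1.45) = 11.6125, g(2.35) = 26.9125, g(3.25) = 50.3125, g(4.15) = 81.8125, g(5.05) = 121.4125.
Sum = Δs · [g(1.45) + g(2.35) + g(3.25) + g(4.15) + g(5.05)].
Sum = 262.85625.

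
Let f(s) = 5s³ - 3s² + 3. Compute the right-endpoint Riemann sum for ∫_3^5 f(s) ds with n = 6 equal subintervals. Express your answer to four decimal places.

Δs = (5 − 3)/6 = 1/3.
Right endpoints: 10/3, 11/3, 4, 13/3, 14/3, 5.
f(10/3) = 4181/27, f(11/3) = 5647/27, f(4) = 275, f(13/3) = 9545/27, f(14/3) = 12037/27, f(5) = 553.
Sum = Δs · [f(10/3) + f(11/3) + f(4) + ...].
Sum ≈ 663.7778.

663.7778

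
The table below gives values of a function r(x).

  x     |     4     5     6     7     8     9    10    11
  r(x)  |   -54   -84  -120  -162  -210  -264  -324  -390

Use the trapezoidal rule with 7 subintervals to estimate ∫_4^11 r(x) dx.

-1386

Δx = 1.
T_7 = (1/2)·[(-54) + 2·(-84) + 2·(-120) + 2·(-162) + 2·(-210) + 2·(-264) + 2·(-324) + (-390)] = -1386.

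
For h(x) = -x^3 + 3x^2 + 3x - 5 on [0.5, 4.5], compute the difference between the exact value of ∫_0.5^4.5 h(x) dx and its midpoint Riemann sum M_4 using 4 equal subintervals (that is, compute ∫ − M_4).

Exact integral: ∫_0.5^4.5 h(x) dx = -1.5.
M_4 = 0.
Error = -1.5 − 0 = -1.5.

-1.5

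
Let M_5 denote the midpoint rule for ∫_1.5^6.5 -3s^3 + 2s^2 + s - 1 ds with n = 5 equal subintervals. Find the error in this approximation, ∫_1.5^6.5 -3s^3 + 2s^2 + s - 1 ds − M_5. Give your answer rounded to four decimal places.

-14.1667

Exact integral: ∫_1.5^6.5 f(s) ds ≈ -1139.166667.
M_5 = -1125.
Error ≈ -1139.166667 − (-1125) ≈ -14.1667.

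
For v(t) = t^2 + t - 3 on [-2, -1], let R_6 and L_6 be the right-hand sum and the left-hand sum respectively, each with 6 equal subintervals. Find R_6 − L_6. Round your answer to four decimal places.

-0.3333

R_6 ≈ -2.328704.
L_6 ≈ -1.995370.
R_6 − L_6 ≈ -0.3333.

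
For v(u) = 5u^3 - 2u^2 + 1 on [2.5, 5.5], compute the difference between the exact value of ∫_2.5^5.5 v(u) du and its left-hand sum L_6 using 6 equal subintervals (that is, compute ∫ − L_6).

Exact integral: ∫_2.5^5.5 v(u) du = 997.5.
L_6 = 828.3125.
Error = 997.5 − 828.3125 = 169.1875.

169.1875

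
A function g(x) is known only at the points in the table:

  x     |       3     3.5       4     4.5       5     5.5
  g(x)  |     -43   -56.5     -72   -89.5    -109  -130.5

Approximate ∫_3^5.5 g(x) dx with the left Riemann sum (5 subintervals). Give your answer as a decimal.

-185

Δx = 0.5.
Sum = 0.5·[(-43) + (-56.5) + (-72) + (-89.5) + (-109)] = -185.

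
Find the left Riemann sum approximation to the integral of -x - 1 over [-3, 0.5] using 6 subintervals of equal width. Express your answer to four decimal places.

Δx = (0.5 − (-3))/6 = 7/12.
Left endpoints: -3, -29/12, -11/6, -1.25, -2/3, -1/12.
f(-3) = 2, f(-29/12) = 17/12, f(-11/6) = 5/6, f(-1.25) = 0.25, f(-2/3) = -1/3, f(-1/12) = -11/12.
Sum = Δx · [f(-3) + f(-29/12) + f(-11/6) + ...].
Sum ≈ 1.8958.

1.8958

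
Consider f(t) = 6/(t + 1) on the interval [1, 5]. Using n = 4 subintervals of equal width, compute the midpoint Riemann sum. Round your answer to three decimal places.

Δt = (5 − 1)/4 = 1.
Midpoints: 1.5, 2.5, 3.5, 4.5.
f(1.5) = 2.4, f(2.5) = 12/7, f(3.5) = 4/3, f(4.5) = 12/11.
Sum = Δt · [f(1.5) + f(2.5) + f(3.5) + f(4.5)].
Sum ≈ 6.539.

6.539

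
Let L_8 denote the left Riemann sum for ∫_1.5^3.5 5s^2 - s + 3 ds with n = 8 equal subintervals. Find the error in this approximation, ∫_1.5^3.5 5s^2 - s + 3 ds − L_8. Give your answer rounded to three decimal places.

Exact integral: ∫_1.5^3.5 f(s) ds ≈ 66.83333.
L_8 = 60.9375.
Error ≈ 66.83333 − 60.9375 ≈ 5.896.

5.896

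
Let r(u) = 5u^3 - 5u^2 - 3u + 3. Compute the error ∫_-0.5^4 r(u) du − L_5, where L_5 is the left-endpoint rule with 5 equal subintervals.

Exact integral: ∫_-0.5^4 r(u) du = 202.921875.
L_5 = 113.0625.
Error = 202.921875 − 113.0625 = 89.859375.

89.859375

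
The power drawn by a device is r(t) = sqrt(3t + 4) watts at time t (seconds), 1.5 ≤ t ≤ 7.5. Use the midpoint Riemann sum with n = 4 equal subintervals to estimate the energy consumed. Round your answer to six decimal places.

24.828555

Δt = (7.5 − 1.5)/4 = 1.5.
Midpoints: 2.25, 3.75, 5.25, 6.75.
r(2.25) ≈ 3.278719, r(3.75) ≈ 3.905125, r(5.25) ≈ 4.444097, r(6.75) ≈ 4.924429.
Sum = Δt · [r(2.25) + r(3.75) + r(5.25) + r(6.75)].
Sum ≈ 24.828555.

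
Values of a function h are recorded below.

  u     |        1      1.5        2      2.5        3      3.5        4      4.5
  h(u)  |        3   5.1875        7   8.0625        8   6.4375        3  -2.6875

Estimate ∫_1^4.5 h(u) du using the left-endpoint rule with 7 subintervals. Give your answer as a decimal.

20.34375

Δu = 0.5.
Sum = 0.5·[3 + 5.1875 + 7 + 8.0625 + 8 + 6.4375 + 3] = 20.34375.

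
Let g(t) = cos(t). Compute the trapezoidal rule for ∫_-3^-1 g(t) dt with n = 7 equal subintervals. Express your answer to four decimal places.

Δt = (-1 − (-3))/7 = 2/7.
g(-3) ≈ -0.9900, g(-19/7) ≈ -0.9101, g(-17/7) ≈ -0.7564, g(-15/7) ≈ -0.5414, g(-13/7) ≈ -0.2824, g(-11/7) ≈ -0.0006, g(-9/7) ≈ 0.2812, g(-1) ≈ 0.5403.
T_7 = (Δt/2)·[g(t_0) + 2g(t_1) + ... + 2g(t_{6}) + g(t_7)].
Sum ≈ -0.6956.

-0.6956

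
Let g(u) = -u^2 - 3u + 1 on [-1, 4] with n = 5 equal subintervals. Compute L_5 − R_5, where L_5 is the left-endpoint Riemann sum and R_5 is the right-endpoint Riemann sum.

30

L_5 = -25.
R_5 = -55.
L_5 − R_5 = 30.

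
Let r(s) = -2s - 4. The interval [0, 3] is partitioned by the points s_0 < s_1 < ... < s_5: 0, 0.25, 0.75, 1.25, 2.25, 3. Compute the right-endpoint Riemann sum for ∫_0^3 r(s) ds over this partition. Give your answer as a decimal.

-23.125

Subinterval widths: 0.25, 0.5, 0.5, 1, 0.75.
Right endpoints: 0.25, 0.75, 1.25, 2.25, 3.
r(0.25) = -4.5, r(0.75) = -5.5, r(1.25) = -6.5, r(2.25) = -8.5, r(3) = -10.
Sum = Σ Δs_i · r(s_i).
Sum = -23.125.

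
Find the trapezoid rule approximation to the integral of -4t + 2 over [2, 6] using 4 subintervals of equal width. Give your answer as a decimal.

Δt = (6 − 2)/4 = 1.
f(2) = -6, f(3) = -10, f(4) = -14, f(5) = -18, f(6) = -22.
T_4 = (Δt/2)·[f(t_0) + 2f(t_1) + 2f(t_2) + 2f(t_3) + f(t_4)].
Sum = -56.

-56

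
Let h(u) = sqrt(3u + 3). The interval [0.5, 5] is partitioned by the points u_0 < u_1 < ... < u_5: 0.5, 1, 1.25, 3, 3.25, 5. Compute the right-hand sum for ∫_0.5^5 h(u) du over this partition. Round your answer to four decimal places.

16.2537

Subinterval widths: 0.5, 0.25, 1.75, 0.25, 1.75.
Right endpoints: 1, 1.25, 3, 3.25, 5.
h(1) ≈ 2.4495, h(1.25) ≈ 2.5981, h(3) ≈ 3.4641, h(3.25) ≈ 3.5707, h(5) ≈ 4.2426.
Sum = Σ Δu_i · h(u_i).
Sum ≈ 16.2537.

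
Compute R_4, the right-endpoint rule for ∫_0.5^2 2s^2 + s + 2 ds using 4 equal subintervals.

11.8828125

Δs = (2 − 0.5)/4 = 0.375.
Right endpoints: 0.875, 1.25, 1.625, 2.
f(0.875) = 4.40625, f(1.25) = 6.375, f(1.625) = 8.90625, f(2) = 12.
Sum = Δs · [f(0.875) + f(1.25) + f(1.625) + f(2)].
Sum = 11.8828125.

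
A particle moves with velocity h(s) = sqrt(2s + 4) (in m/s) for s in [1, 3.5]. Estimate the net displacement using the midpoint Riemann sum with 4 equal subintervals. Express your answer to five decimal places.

7.26371

Δs = (3.5 − 1)/4 = 0.625.
Midpoints: 1.3125, 1.9375, 2.5625, 3.1875.
h(1.3125) ≈ 2.57391, h(1.9375) ≈ 2.80624, h(2.5625) ≈ 3.02076, h(3.1875) ≈ 3.22102.
Sum = Δs · [h(1.3125) + h(1.9375) + h(2.5625) + h(3.1875)].
Sum ≈ 7.26371.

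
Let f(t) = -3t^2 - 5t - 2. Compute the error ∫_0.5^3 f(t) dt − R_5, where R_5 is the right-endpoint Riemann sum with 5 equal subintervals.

10

Exact integral: ∫_0.5^3 f(t) dt = -53.75.
R_5 = -63.75.
Error = -53.75 − (-63.75) = 10.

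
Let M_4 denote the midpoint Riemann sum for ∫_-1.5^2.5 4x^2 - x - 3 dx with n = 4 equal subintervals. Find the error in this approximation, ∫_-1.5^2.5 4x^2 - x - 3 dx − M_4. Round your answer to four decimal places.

1.3333

Exact integral: ∫_-1.5^2.5 f(x) dx ≈ 11.333333.
M_4 = 10.
Error ≈ 11.333333 − 10 ≈ 1.3333.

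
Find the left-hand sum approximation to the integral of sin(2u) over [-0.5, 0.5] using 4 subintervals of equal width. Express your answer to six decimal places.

Δu = (0.5 − (-0.5))/4 = 0.25.
Left endpoints: -0.5, -0.25, 0, 0.25.
f(-0.5) ≈ -0.841471, f(-0.25) ≈ -0.479426, f(0) ≈ 0.000000, f(0.25) ≈ 0.479426.
Sum = Δu · [f(-0.5) + f(-0.25) + f(0) + f(0.25)].
Sum ≈ -0.210368.

-0.210368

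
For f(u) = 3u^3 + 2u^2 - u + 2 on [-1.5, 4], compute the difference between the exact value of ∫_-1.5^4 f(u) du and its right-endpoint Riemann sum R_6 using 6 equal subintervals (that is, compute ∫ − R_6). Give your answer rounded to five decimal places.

-112.92983

Exact integral: ∫_-1.5^4 f(u) du ≈ 237.2447917.
R_6 ≈ 350.1746238.
Error ≈ 237.2447917 − 350.1746238 ≈ -112.92983.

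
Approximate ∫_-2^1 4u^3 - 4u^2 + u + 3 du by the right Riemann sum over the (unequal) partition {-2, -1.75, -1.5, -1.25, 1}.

-7.4375

Subinterval widths: 0.25, 0.25, 0.25, 2.25.
Right endpoints: -1.75, -1.5, -1.25, 1.
f(-1.75) = -32.4375, f(-1.5) = -21, f(-1.25) = -12.3125, f(1) = 4.
Sum = Σ Δu_i · f(u_i).
Sum = -7.4375.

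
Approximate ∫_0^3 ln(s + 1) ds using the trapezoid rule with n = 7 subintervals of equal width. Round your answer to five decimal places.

Δs = (3 − 0)/7 = 3/7.
f(0) ≈ 0.00000, f(3/7) ≈ 0.35667, f(6/7) ≈ 0.61904, f(9/7) ≈ 0.82668, f(12/7) ≈ 0.99853, f(15/7) ≈ 1.14513, f(18/7) ≈ 1.27297, f(3) ≈ 1.38629.
T_7 = (Δs/2)·[f(s_0) + 2f(s_1) + ... + 2f(s_{6}) + f(s_7)].
Sum ≈ 2.53379.

2.53379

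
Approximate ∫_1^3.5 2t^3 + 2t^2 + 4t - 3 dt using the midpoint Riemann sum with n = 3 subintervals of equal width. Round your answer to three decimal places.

115.205

Δt = (3.5 − 1)/3 = 5/6.
Midpoints: 17/12, 2.25, 37/12.
f(17/12) = 10685/864, f(2.25) = 38.90625, f(37/12) = 75145/864.
Sum = Δt · [f(17/12) + f(2.25) + f(37/12)].
Sum ≈ 115.205.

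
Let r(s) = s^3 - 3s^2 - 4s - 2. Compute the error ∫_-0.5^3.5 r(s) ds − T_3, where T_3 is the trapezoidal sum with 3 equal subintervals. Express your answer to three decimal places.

Exact integral: ∫_-0.5^3.5 r(s) ds = -37.5.
T_3 ≈ -35.72222.
Error ≈ -37.5 − (-35.72222) ≈ -1.778.

-1.778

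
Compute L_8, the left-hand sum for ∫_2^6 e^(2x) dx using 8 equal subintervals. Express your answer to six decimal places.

Δx = (6 − 2)/8 = 0.5.
Left endpoints: 2, 2.5, 3, 3.5, 4, 4.5, 5, 5.5.
f(2) ≈ 54.598150, f(2.5) ≈ 148.413159, f(3) ≈ 403.428793, f(3.5) ≈ 1096.633158, f(4) ≈ 2980.957987, f(4.5) ≈ 8103.083928, f(5) ≈ 22026.465795, f(5.5) ≈ 59874.141715.
Sum = Δx · [f(2) + f(2.5) + f(3) + ...].
Sum ≈ 47343.861343.

47343.861343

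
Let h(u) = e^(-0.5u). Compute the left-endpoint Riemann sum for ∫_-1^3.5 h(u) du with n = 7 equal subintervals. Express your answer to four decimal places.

3.4493

Δu = (3.5 − (-1))/7 = 9/14.
Left endpoints: -1, -5/14, 2/7, 13/14, 11/7, 31/14, 20/7.
h(-1) ≈ 1.6487, h(-5/14) ≈ 1.1955, h(2/7) ≈ 0.8669, h(13/14) ≈ 0.6286, h(11/7) ≈ 0.4558, h(31/14) ≈ 0.3305, h(20/7) ≈ 0.2397.
Sum = Δu · [h(-1) + h(-5/14) + h(2/7) + ...].
Sum ≈ 3.4493.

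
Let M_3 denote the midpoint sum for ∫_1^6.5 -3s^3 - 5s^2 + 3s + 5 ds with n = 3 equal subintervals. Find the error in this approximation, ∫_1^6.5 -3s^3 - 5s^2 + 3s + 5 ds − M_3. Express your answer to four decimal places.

Exact integral: ∫_1^6.5 f(s) ds ≈ -1704.713542.
M_3 ≈ -1645.018808.
Error ≈ -1704.713542 − (-1645.018808) ≈ -59.6947.

-59.6947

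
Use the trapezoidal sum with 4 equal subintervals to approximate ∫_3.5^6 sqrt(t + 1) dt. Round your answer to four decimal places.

5.9814

Δt = (6 − 3.5)/4 = 0.625.
f(3.5) ≈ 2.1213, f(4.125) ≈ 2.2638, f(4.75) ≈ 2.3979, f(5.375) ≈ 2.5249, f(6) ≈ 2.6458.
T_4 = (Δt/2)·[f(t_0) + 2f(t_1) + 2f(t_2) + 2f(t_3) + f(t_4)].
Sum ≈ 5.9814.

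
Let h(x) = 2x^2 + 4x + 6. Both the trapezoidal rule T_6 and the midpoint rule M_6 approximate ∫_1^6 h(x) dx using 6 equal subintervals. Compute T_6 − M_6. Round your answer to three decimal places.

T_6 ≈ 244.49074.
M_6 ≈ 242.75463.
T_6 − M_6 ≈ 1.736.

1.736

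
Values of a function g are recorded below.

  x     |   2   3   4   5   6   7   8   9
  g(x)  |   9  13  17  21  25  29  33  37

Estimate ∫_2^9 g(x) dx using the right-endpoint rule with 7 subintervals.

175

Δx = 1.
Sum = 1·[13 + 17 + 21 + 25 + 29 + 33 + 37] = 175.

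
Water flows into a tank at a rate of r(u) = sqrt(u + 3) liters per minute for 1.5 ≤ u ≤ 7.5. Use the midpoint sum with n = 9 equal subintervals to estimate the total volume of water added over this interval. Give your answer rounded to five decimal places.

Δu = (7.5 − 1.5)/9 = 2/3.
Midpoints: 11/6, 2.5, 19/6, 23/6, 4.5, 31/6, 35/6, 6.5, 43/6.
r(11/6) ≈ 2.19848, r(2.5) ≈ 2.34521, r(19/6) ≈ 2.48328, r(23/6) ≈ 2.61406, r(4.5) ≈ 2.73861, r(31/6) ≈ 2.85774, r(35/6) ≈ 2.97209, r(6.5) ≈ 3.08221, r(43/6) ≈ 3.18852.
Sum = Δu · [r(11/6) + r(2.5) + r(19/6) + ...].
Sum ≈ 16.32014.

16.32014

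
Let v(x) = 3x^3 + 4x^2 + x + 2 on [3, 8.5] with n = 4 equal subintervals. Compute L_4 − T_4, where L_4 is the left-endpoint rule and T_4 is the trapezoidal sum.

L_4 ≈ 3387.7099609.
T_4 ≈ 4776.3740234.
L_4 − T_4 = -1388.6640625.

-1388.6640625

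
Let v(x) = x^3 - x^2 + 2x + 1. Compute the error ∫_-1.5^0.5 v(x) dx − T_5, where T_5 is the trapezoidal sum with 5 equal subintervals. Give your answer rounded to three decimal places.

Exact integral: ∫_-1.5^0.5 v(x) dx ≈ -2.41667.
T_5 = -2.55.
Error ≈ -2.41667 − (-2.55) ≈ 0.133.

0.133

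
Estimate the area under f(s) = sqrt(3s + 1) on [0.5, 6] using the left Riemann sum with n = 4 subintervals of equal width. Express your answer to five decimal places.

Δs = (6 − 0.5)/4 = 1.375.
Left endpoints: 0.5, 1.875, 3.25, 4.625.
f(0.5) ≈ 1.58114, f(1.875) ≈ 2.57391, f(3.25) ≈ 3.27872, f(4.625) ≈ 3.85681.
Sum = Δs · [f(0.5) + f(1.875) + f(3.25) + f(4.625)].
Sum ≈ 15.52454.

15.52454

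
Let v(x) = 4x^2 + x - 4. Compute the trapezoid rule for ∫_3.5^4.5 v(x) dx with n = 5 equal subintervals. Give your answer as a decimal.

64.36

Δx = (4.5 − 3.5)/5 = 0.2.
v(3.5) = 48.5, v(3.7) = 54.46, v(3.9) = 60.74, v(4.1) = 67.34, v(4.3) = 74.26, v(4.5) = 81.5.
T_5 = (Δx/2)·[v(x_0) + 2v(x_1) + ... + 2v(x_{4}) + v(x_5)].
Sum = 64.36.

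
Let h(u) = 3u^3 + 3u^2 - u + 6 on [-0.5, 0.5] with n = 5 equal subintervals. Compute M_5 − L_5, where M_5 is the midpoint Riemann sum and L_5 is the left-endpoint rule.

-0.055

M_5 = 6.24.
L_5 = 6.295.
M_5 − L_5 = -0.055.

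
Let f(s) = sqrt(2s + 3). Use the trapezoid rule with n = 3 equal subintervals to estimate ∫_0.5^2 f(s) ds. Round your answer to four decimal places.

Δs = (2 − 0.5)/3 = 0.5.
f(0.5) ≈ 2.0000, f(1) ≈ 2.2361, f(1.5) ≈ 2.4495, f(2) ≈ 2.6458.
T_3 = (Δs/2)·[f(s_0) + 2f(s_1) + 2f(s_2) + f(s_3)].
Sum ≈ 3.5042.

3.5042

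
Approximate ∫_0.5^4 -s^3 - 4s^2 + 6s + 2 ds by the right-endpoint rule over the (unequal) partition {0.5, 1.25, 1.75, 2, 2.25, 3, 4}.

Subinterval widths: 0.75, 0.5, 0.25, 0.25, 0.75, 1.
Right endpoints: 1.25, 1.75, 2, 2.25, 3, 4.
f(1.25) = 1.296875, f(1.75) = -5.109375, f(2) = -10, f(2.25) = -16.140625, f(3) = -43, f(4) = -102.
Sum = Σ Δs_i · f(s_i).
Sum = -142.3671875.

-142.3671875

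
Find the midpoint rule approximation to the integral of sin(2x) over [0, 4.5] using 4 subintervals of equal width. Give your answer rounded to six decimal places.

Δx = (4.5 − 0)/4 = 1.125.
Midpoints: 0.5625, 1.6875, 2.8125, 3.9375.
f(0.5625) ≈ 0.902268, f(1.6875) ≈ -0.231294, f(2.8125) ≈ -0.611682, f(3.9375) ≈ 0.999779.
Sum = Δx · [f(0.5625) + f(1.6875) + f(2.8125) + f(3.9375)].
Sum ≈ 1.191454.

1.191454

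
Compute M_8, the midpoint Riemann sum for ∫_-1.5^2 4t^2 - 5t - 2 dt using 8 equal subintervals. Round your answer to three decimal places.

Δt = (2 − (-1.5))/8 = 0.4375.
Midpoints: -1.28125, -0.84375, -0.40625, 0.03125, 0.46875, 0.90625, 1.34375, 1.78125.
f(-1.28125) = 10.97265625, f(-0.84375) = 5.06640625, f(-0.40625) = 0.69140625, f(0.03125) = -2.15234375, f(0.46875) = -3.46484375, f(0.90625) = -3.24609375, f(1.34375) = -1.49609375, f(1.78125) = 1.78515625.
Sum = Δt · [f(-1.28125) + f(-0.84375) + f(-0.40625) + ...].
Sum ≈ 3.568.

3.568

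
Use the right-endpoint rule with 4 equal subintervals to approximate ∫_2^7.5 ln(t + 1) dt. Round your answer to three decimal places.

Δt = (7.5 − 2)/4 = 1.375.
Right endpoints: 3.375, 4.75, 6.125, 7.5.
f(3.375) ≈ 1.476, f(4.75) ≈ 1.749, f(6.125) ≈ 1.964, f(7.5) ≈ 2.140.
Sum = Δt · [f(3.375) + f(4.75) + f(6.125) + f(7.5)].
Sum ≈ 10.077.

10.077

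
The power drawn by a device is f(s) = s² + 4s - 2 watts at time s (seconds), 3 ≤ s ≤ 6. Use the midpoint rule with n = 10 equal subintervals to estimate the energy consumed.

110.9775

Δs = (6 − 3)/10 = 0.3.
Midpoints: 3.15, 3.45, 3.75, 4.05, 4.35, 4.65, 4.95, 5.25, 5.55, 5.85.
f(3.15) = 20.5225, f(3.45) = 23.7025, f(3.75) = 27.0625, f(4.05) = 30.6025, f(4.35) = 34.3225, f(4.65) = 38.2225, f(4.95) = 42.3025, f(5.25) = 46.5625, f(5.55) = 51.0025, f(5.85) = 55.6225.
Sum = Δs · [f(3.15) + f(3.45) + f(3.75) + ...].
Sum = 110.9775.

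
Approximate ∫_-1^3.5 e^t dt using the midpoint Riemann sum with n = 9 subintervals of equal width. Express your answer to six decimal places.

32.408923

Δt = (3.5 − (-1))/9 = 0.5.
Midpoints: -0.75, -0.25, 0.25, 0.75, 1.25, 1.75, 2.25, 2.75, 3.25.
f(-0.75) ≈ 0.472367, f(-0.25) ≈ 0.778801, f(0.25) ≈ 1.284025, f(0.75) ≈ 2.117000, f(1.25) ≈ 3.490343, f(1.75) ≈ 5.754603, f(2.25) ≈ 9.487736, f(2.75) ≈ 15.642632, f(3.25) ≈ 25.790340.
Sum = Δt · [f(-0.75) + f(-0.25) + f(0.25) + ...].
Sum ≈ 32.408923.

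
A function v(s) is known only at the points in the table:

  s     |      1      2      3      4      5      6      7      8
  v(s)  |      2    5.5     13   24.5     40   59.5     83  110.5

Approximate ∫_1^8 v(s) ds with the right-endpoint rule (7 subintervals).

336

Δs = 1.
Sum = 1·[5.5 + 13 + 24.5 + 40 + 59.5 + 83 + 110.5] = 336.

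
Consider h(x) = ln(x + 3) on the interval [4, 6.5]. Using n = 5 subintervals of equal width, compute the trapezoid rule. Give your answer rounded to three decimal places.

5.265

Δx = (6.5 − 4)/5 = 0.5.
h(4) ≈ 1.946, h(4.5) ≈ 2.015, h(5) ≈ 2.079, h(5.5) ≈ 2.140, h(6) ≈ 2.197, h(6.5) ≈ 2.251.
T_5 = (Δx/2)·[h(x_0) + 2h(x_1) + ... + 2h(x_{4}) + h(x_5)].
Sum ≈ 5.265.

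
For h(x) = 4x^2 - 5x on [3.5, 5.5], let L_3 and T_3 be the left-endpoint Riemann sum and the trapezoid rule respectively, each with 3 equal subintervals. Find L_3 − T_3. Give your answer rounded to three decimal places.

L_3 ≈ 99.59259.
T_3 ≈ 120.25926.
L_3 − T_3 ≈ -20.667.

-20.667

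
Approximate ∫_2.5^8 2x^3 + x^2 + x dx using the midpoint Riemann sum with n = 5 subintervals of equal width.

Δx = (8 − 2.5)/5 = 1.1.
Midpoints: 3.05, 4.15, 5.25, 6.35, 7.45.
f(3.05) = 69.09775, f(4.15) = 164.31925, f(5.25) = 322.21875, f(6.35) = 558.76825, f(7.45) = 889.93975.
Sum = Δx · [f(3.05) + f(4.15) + f(5.25) + f(6.35) + f(7.45)].
Sum = 2204.778125.

2204.778125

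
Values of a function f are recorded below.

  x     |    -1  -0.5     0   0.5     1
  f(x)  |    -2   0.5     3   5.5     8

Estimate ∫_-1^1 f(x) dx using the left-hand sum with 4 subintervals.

Δx = 0.5.
Sum = 0.5·[(-2) + 0.5 + 3 + 5.5] = 3.5.

3.5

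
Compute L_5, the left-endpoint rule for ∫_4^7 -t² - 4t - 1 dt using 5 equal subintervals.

Δt = (7 − 4)/5 = 0.6.
Left endpoints: 4, 4.6, 5.2, 5.8, 6.4.
f(4) = -33, f(4.6) = -40.56, f(5.2) = -48.84, f(5.8) = -57.84, f(6.4) = -67.56.
Sum = Δt · [f(4) + f(4.6) + f(5.2) + f(5.8) + f(6.4)].
Sum = -148.68.

-148.68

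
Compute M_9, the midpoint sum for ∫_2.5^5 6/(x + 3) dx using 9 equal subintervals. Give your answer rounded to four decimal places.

Δx = (5 − 2.5)/9 = 5/18.
Midpoints: 95/36, 35/12, 115/36, 125/36, 3.75, 145/36, 155/36, 55/12, 175/36.
f(95/36) = 216/203, f(35/12) = 72/71, f(115/36) = 216/223, f(125/36) = 216/233, f(3.75) = 8/9, f(145/36) = 216/253, f(155/36) = 216/263, f(55/12) = 72/91, f(175/36) = 216/283.
Sum = Δx · [f(95/36) + f(35/12) + f(115/36) + ...].
Sum ≈ 2.2478.

2.2478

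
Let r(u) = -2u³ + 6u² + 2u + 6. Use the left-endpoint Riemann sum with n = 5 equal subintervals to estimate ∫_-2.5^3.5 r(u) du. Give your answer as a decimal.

Δu = (3.5 − (-2.5))/5 = 1.2.
Left endpoints: -2.5, -1.3, -0.1, 1.1, 2.3.
r(-2.5) = 69.75, r(-1.3) = 17.934, r(-0.1) = 5.862, r(1.1) = 12.798, r(2.3) = 18.006.
Sum = Δu · [r(-2.5) + r(-1.3) + r(-0.1) + r(1.1) + r(2.3)].
Sum = 149.22.

149.22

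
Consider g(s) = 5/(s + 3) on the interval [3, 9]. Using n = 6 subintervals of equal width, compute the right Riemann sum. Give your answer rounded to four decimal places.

3.2661

Δs = (9 − 3)/6 = 1.
Right endpoints: 4, 5, 6, 7, 8, 9.
g(4) = 5/7, g(5) = 0.625, g(6) = 5/9, g(7) = 0.5, g(8) = 5/11, g(9) = 5/12.
Sum = Δs · [g(4) + g(5) + g(6) + ...].
Sum ≈ 3.2661.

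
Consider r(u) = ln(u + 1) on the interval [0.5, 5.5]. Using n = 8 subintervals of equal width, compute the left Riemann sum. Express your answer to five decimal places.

6.08371

Δu = (5.5 − 0.5)/8 = 0.625.
Left endpoints: 0.5, 1.125, 1.75, 2.375, 3, 3.625, 4.25, 4.875.
r(0.5) ≈ 0.40547, r(1.125) ≈ 0.75377, r(1.75) ≈ 1.01160, r(2.375) ≈ 1.21640, r(3) ≈ 1.38629, r(3.625) ≈ 1.53148, r(4.25) ≈ 1.65823, r(4.875) ≈ 1.77071.
Sum = Δu · [r(0.5) + r(1.125) + r(1.75) + ...].
Sum ≈ 6.08371.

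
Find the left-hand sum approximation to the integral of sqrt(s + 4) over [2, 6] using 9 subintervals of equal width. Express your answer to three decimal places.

11.125

Δs = (6 − 2)/9 = 4/9.
Left endpoints: 2, 22/9, 26/9, 10/3, 34/9, 38/9, 14/3, 46/9, 50/9.
f(2) ≈ 2.449, f(22/9) ≈ 2.539, f(26/9) ≈ 2.625, f(10/3) ≈ 2.708, f(34/9) ≈ 2.789, f(38/9) ≈ 2.867, f(14/3) ≈ 2.944, f(46/9) ≈ 3.018, f(50/9) ≈ 3.091.
Sum = Δs · [f(2) + f(22/9) + f(26/9) + ...].
Sum ≈ 11.125.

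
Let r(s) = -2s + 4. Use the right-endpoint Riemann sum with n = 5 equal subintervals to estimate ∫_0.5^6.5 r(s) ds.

-25.2

Δs = (6.5 − 0.5)/5 = 1.2.
Right endpoints: 1.7, 2.9, 4.1, 5.3, 6.5.
r(1.7) = 0.6, r(2.9) = -1.8, r(4.1) = -4.2, r(5.3) = -6.6, r(6.5) = -9.
Sum = Δs · [r(1.7) + r(2.9) + r(4.1) + r(5.3) + r(6.5)].
Sum = -25.2.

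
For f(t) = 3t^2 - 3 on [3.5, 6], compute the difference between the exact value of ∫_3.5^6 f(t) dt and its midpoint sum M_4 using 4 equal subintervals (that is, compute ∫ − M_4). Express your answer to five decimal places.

Exact integral: ∫_3.5^6 f(t) dt = 165.625.
M_4 ≈ 165.3808594.
Error ≈ 165.625 − 165.3808594 ≈ 0.24414.

0.24414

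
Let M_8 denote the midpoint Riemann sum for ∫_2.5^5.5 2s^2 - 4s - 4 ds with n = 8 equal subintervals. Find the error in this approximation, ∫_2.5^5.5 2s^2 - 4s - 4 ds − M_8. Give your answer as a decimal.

0.0703125

Exact integral: ∫_2.5^5.5 f(s) ds = 40.5.
M_8 = 40.4296875.
Error = 40.5 − 40.4296875 = 0.0703125.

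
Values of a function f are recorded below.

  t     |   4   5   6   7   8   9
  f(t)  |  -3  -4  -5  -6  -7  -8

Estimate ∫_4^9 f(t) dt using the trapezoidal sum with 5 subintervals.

Δt = 1.
T_5 = (1/2)·[(-3) + 2·(-4) + 2·(-5) + 2·(-6) + 2·(-7) + (-8)] = -27.5.

-27.5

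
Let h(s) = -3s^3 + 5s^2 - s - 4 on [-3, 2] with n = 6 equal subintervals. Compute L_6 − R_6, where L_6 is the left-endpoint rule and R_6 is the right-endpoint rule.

L_6 ≈ 151.33102.
R_6 ≈ 38.83102.
L_6 − R_6 = 112.5.

112.5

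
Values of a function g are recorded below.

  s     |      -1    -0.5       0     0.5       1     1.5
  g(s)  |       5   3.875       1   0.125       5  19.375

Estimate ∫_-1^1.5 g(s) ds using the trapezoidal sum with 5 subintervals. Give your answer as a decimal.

11.09375

Δs = 0.5.
T_5 = (0.5/2)·[5 + 2·3.875 + 2·1 + 2·0.125 + 2·5 + 19.375] = 11.09375.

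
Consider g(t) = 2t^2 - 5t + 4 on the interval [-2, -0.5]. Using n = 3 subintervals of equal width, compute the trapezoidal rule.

Δt = (-0.5 − (-2))/3 = 0.5.
g(-2) = 22, g(-1.5) = 16, g(-1) = 11, g(-0.5) = 7.
T_3 = (Δt/2)·[g(t_0) + 2g(t_1) + 2g(t_2) + g(t_3)].
Sum = 20.75.

20.75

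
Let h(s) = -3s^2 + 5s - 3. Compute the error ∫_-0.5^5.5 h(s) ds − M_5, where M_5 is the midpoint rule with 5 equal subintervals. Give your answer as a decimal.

Exact integral: ∫_-0.5^5.5 h(s) ds = -109.5.
M_5 = -107.34.
Error = -109.5 − (-107.34) = -2.16.

-2.16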